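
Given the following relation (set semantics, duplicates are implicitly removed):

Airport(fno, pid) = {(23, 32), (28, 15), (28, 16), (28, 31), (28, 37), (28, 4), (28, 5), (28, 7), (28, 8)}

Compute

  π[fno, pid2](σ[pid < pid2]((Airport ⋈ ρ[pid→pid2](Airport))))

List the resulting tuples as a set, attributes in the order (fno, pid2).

{(28, 15), (28, 16), (28, 31), (28, 37), (28, 5), (28, 7), (28, 8)}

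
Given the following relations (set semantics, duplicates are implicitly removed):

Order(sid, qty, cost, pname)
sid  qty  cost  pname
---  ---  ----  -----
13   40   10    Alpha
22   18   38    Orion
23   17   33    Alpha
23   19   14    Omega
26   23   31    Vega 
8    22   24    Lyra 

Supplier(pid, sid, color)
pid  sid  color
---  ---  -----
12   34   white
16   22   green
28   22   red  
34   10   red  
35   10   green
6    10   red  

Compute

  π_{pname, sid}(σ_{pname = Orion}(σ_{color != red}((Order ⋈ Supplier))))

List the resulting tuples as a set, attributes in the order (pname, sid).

Natural join on sid: {(22, 18, 38, Orion, 16, green), (22, 18, 38, Orion, 28, red)}
σ[color != red]: keep tuples satisfying color != red → {(22, 18, 38, Orion, 16, green)}
σ[pname = Orion]: keep tuples satisfying pname = Orion → {(22, 18, 38, Orion, 16, green)}
Projecting to pname, sid: {(Orion, 22)}

{(Orion, 22)}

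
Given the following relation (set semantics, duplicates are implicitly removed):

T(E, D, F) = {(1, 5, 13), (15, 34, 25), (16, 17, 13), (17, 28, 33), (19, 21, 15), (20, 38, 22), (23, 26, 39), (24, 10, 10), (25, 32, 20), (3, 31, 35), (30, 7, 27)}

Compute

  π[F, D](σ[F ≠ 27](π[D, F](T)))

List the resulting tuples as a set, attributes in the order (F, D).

π[D, F]: project onto (D, F) → {(10, 10), (17, 13), (21, 15), (26, 39), (28, 33), (31, 35), (32, 20), (34, 25), (38, 22), (5, 13), (7, 27)}
Apply σ_{F ≠ 27}; surviving tuples: {(10, 10), (17, 13), (21, 15), (26, 39), (28, 33), (31, 35), (32, 20), (34, 25), (38, 22), (5, 13)}
π[F, D]: project onto (F, D) → {(10, 10), (13, 17), (13, 5), (15, 21), (20, 32), (22, 38), (25, 34), (33, 28), (35, 31), (39, 26)}

{(10, 10), (13, 17), (13, 5), (15, 21), (20, 32), (22, 38), (25, 34), (33, 28), (35, 31), (39, 26)}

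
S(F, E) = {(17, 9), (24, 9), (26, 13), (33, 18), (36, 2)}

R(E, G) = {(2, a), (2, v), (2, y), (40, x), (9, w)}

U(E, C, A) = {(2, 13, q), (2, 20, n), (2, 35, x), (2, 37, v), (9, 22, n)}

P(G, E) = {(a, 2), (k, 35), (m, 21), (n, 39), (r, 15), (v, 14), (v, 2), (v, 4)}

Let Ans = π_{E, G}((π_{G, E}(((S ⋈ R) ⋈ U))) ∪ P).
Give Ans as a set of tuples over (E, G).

Joining S and R on E yields {(17, 9, w), (24, 9, w), (36, 2, a), (36, 2, v), (36, 2, y)}.
Joining (S ⋈ R) and U on E yields {(17, 9, w, 22, n), (24, 9, w, 22, n), (36, 2, a, 13, q), (36, 2, a, 20, n), (36, 2, a, 35, x), (36, 2, a, 37, v), (36, 2, v, 13, q), (36, 2, v, 20, n), (36, 2, v, 35, x), (36, 2, v, 37, v), (36, 2, y, 13, q), (36, 2, y, 20, n), (36, 2, y, 35, x), (36, 2, y, 37, v)}.
Projecting to G, E (10 duplicate(s) eliminated): {(a, 2), (v, 2), (w, 9), (y, 2)}
Taking the union: {(a, 2), (k, 35), (m, 21), (n, 39), (r, 15), (v, 14), (v, 2), (v, 4), (w, 9), (y, 2)}
Projecting to E, G: {(14, v), (15, r), (2, a), (2, v), (2, y), (21, m), (35, k), (39, n), (4, v), (9, w)}

{(14, v), (15, r), (2, a), (2, v), (2, y), (21, m), (35, k), (39, n), (4, v), (9, w)}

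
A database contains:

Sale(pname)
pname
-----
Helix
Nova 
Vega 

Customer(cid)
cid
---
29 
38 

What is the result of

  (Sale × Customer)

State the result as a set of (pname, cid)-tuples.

{(Helix, 29), (Helix, 38), (Nova, 29), (Nova, 38), (Vega, 29), (Vega, 38)}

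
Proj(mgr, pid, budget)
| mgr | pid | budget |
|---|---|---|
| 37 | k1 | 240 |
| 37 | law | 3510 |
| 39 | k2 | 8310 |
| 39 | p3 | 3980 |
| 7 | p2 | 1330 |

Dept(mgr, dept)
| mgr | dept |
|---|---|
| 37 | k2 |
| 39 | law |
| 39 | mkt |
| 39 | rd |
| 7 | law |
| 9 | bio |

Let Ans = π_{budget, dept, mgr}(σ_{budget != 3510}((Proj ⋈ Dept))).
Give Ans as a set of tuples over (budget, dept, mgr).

{(1330, law, 7), (240, k2, 37), (3980, law, 39), (3980, mkt, 39), (3980, rd, 39), (8310, law, 39), (8310, mkt, 39), (8310, rd, 39)}

Proj ⋈ Dept (natural join on mgr): {(37, k1, 240, k2), (37, law, 3510, k2), (39, k2, 8310, law), (39, k2, 8310, mkt), (39, k2, 8310, rd), (39, p3, 3980, law), (39, p3, 3980, mkt), (39, p3, 3980, rd), (7, p2, 1330, law)}
Selection budget != 3510: {(37, k1, 240, k2), (39, k2, 8310, law), (39, k2, 8310, mkt), (39, k2, 8310, rd), (39, p3, 3980, law), (39, p3, 3980, mkt), (39, p3, 3980, rd), (7, p2, 1330, law)}
Projecting to budget, dept, mgr: {(1330, law, 7), (240, k2, 37), (3980, law, 39), (3980, mkt, 39), (3980, rd, 39), (8310, law, 39), (8310, mkt, 39), (8310, rd, 39)}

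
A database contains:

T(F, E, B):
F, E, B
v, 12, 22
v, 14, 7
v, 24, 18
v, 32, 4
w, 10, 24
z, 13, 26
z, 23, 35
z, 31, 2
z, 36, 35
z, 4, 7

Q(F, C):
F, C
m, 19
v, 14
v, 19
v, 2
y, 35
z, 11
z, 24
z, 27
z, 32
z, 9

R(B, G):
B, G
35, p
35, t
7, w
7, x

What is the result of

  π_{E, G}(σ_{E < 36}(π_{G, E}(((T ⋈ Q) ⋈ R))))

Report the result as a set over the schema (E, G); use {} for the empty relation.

{(14, w), (14, x), (23, p), (23, t), (4, w), (4, x)}

Natural join on F: {(v, 12, 22, 14), (v, 12, 22, 19), (v, 12, 22, 2), (v, 14, 7, 14), (v, 14, 7, 19), (v, 14, 7, 2), (v, 24, 18, 14), (v, 24, 18, 19), (v, 24, 18, 2), (v, 32, 4, 14), (v, 32, 4, 19), (v, 32, 4, 2), (z, 13, 26, 11), (z, 13, 26, 24), (z, 13, 26, 27), (z, 13, 26, 32), (z, 13, 26, 9), (z, 23, 35, 11), (z, 23, 35, 24), (z, 23, 35, 27), (z, 23, 35, 32), (z, 23, 35, 9), (z, 31, 2, 11), (z, 31, 2, 24), (z, 31, 2, 27), (z, 31, 2, 32), (z, 31, 2, 9), (z, 36, 35, 11), (z, 36, 35, 24), (z, 36, 35, 27), (z, 36, 35, 32), (z, 36, 35, 9), (z, 4, 7, 11), (z, 4, 7, 24), (z, 4, 7, 27), (z, 4, 7, 32), (z, 4, 7, 9)}
Natural join on B: {(v, 14, 7, 14, w), (v, 14, 7, 14, x), (v, 14, 7, 19, w), (v, 14, 7, 19, x), (v, 14, 7, 2, w), (v, 14, 7, 2, x), (z, 23, 35, 11, p), (z, 23, 35, 11, t), (z, 23, 35, 24, p), (z, 23, 35, 24, t), (z, 23, 35, 27, p), (z, 23, 35, 27, t), (z, 23, 35, 32, p), (z, 23, 35, 32, t), (z, 23, 35, 9, p), (z, 23, 35, 9, t), (z, 36, 35, 11, p), (z, 36, 35, 11, t), (z, 36, 35, 24, p), (z, 36, 35, 24, t), (z, 36, 35, 27, p), (z, 36, 35, 27, t), (z, 36, 35, 32, p), (z, 36, 35, 32, t), (z, 36, 35, 9, p), (z, 36, 35, 9, t), (z, 4, 7, 11, w), (z, 4, 7, 11, x), (z, 4, 7, 24, w), (z, 4, 7, 24, x), (z, 4, 7, 27, w), (z, 4, 7, 27, x), (z, 4, 7, 32, w), (z, 4, 7, 32, x), (z, 4, 7, 9, w), (z, 4, 7, 9, x)}
π[G, E]: project onto (G, E) (28 duplicate(s) eliminated) → {(p, 23), (p, 36), (t, 23), (t, 36), (w, 14), (w, 4), (x, 14), (x, 4)}
Selection E < 36: {(p, 23), (t, 23), (w, 14), (w, 4), (x, 14), (x, 4)}
π[E, G]: project onto (E, G) → {(14, w), (14, x), (23, p), (23, t), (4, w), (4, x)}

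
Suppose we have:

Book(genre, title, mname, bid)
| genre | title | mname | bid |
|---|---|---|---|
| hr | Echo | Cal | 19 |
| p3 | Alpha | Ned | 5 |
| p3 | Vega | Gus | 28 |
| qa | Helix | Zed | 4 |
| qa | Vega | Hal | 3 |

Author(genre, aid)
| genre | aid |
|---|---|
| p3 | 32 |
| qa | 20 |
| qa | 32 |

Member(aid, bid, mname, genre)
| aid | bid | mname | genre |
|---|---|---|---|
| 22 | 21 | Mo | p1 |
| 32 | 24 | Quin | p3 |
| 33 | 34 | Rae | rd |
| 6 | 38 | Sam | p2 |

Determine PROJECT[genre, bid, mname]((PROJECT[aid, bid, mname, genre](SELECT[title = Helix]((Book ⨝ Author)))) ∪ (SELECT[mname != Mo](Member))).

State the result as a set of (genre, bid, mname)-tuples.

{(p2, 38, Sam), (p3, 24, Quin), (qa, 4, Zed), (rd, 34, Rae)}

Joining Book and Author on genre yields {(p3, Alpha, Ned, 5, 32), (p3, Vega, Gus, 28, 32), (qa, Helix, Zed, 4, 20), (qa, Helix, Zed, 4, 32), (qa, Vega, Hal, 3, 20), (qa, Vega, Hal, 3, 32)}.
Apply σ_{title = Helix}; surviving tuples: {(qa, Helix, Zed, 4, 20), (qa, Helix, Zed, 4, 32)}
π_{aid, bid, mname, genre} gives {(20, 4, Zed, qa), (32, 4, Zed, qa)}.
Apply σ_{mname != Mo}; surviving tuples: {(32, 24, Quin, p3), (33, 34, Rae, rd), (6, 38, Sam, p2)}
Union: {(20, 4, Zed, qa), (32, 4, Zed, qa)} with {(32, 24, Quin, p3), (33, 34, Rae, rd), (6, 38, Sam, p2)} → {(20, 4, Zed, qa), (32, 24, Quin, p3), (32, 4, Zed, qa), (33, 34, Rae, rd), (6, 38, Sam, p2)}
π_{genre, bid, mname} gives {(p2, 38, Sam), (p3, 24, Quin), (qa, 4, Zed), (rd, 34, Rae)} (1 duplicate(s) eliminated).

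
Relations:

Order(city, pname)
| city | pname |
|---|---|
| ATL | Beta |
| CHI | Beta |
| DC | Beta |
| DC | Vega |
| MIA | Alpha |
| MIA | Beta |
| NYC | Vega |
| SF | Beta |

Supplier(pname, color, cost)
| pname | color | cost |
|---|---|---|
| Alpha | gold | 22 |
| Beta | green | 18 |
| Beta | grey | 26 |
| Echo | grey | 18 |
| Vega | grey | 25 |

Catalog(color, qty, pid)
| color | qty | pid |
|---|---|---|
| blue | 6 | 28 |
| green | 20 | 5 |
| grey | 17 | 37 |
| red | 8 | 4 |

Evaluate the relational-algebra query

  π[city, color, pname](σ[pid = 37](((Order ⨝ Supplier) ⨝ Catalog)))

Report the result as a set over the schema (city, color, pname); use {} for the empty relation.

{(ATL, grey, Beta), (CHI, grey, Beta), (DC, grey, Beta), (DC, grey, Vega), (MIA, grey, Beta), (NYC, grey, Vega), (SF, grey, Beta)}

Natural join on pname: {(ATL, Beta, green, 18), (ATL, Beta, grey, 26), (CHI, Beta, green, 18), (CHI, Beta, grey, 26), (DC, Beta, green, 18), (DC, Beta, grey, 26), (DC, Vega, grey, 25), (MIA, Alpha, gold, 22), (MIA, Beta, green, 18), (MIA, Beta, grey, 26), (NYC, Vega, grey, 25), (SF, Beta, green, 18), (SF, Beta, grey, 26)}
Natural join on color: {(ATL, Beta, green, 18, 20, 5), (ATL, Beta, grey, 26, 17, 37), (CHI, Beta, green, 18, 20, 5), (CHI, Beta, grey, 26, 17, 37), (DC, Beta, green, 18, 20, 5), (DC, Beta, grey, 26, 17, 37), (DC, Vega, grey, 25, 17, 37), (MIA, Beta, green, 18, 20, 5), (MIA, Beta, grey, 26, 17, 37), (NYC, Vega, grey, 25, 17, 37), (SF, Beta, green, 18, 20, 5), (SF, Beta, grey, 26, 17, 37)}
Apply σ_{pid = 37}; surviving tuples: {(ATL, Beta, grey, 26, 17, 37), (CHI, Beta, grey, 26, 17, 37), (DC, Beta, grey, 26, 17, 37), (DC, Vega, grey, 25, 17, 37), (MIA, Beta, grey, 26, 17, 37), (NYC, Vega, grey, 25, 17, 37), (SF, Beta, grey, 26, 17, 37)}
Keep only column(s) city, color, pname: {(ATL, grey, Beta), (CHI, grey, Beta), (DC, grey, Beta), (DC, grey, Vega), (MIA, grey, Beta), (NYC, grey, Vega), (SF, grey, Beta)}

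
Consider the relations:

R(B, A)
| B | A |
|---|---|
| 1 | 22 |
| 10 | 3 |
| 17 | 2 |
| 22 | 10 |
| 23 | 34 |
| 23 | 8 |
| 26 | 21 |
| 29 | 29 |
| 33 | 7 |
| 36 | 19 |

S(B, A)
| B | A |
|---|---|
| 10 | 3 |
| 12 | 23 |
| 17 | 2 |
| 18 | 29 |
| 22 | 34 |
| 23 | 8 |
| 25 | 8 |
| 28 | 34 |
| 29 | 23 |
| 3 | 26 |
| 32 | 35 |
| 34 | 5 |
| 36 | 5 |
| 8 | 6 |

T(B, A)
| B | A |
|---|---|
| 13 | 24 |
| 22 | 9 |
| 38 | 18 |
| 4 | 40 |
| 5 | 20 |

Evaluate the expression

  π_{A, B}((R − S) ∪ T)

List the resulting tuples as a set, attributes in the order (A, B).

{(10, 22), (18, 38), (19, 36), (20, 5), (21, 26), (22, 1), (24, 13), (29, 29), (34, 23), (40, 4), (7, 33), (9, 22)}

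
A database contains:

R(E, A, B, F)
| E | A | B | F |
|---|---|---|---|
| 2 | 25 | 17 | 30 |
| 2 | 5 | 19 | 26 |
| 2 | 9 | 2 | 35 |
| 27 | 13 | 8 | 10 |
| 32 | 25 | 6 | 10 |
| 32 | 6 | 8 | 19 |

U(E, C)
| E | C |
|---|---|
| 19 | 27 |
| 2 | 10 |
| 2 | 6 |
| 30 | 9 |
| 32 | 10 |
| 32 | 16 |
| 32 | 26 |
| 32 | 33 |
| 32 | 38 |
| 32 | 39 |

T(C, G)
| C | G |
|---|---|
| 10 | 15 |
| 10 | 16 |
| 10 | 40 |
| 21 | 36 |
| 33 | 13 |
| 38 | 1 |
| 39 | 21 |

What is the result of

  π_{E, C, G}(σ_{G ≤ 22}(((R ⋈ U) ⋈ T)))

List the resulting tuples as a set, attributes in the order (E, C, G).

{(2, 10, 15), (2, 10, 16), (32, 10, 15), (32, 10, 16), (32, 33, 13), (32, 38, 1), (32, 39, 21)}

Joining R and U on E yields {(2, 25, 17, 30, 10), (2, 25, 17, 30, 6), (2, 5, 19, 26, 10), (2, 5, 19, 26, 6), (2, 9, 2, 35, 10), (2, 9, 2, 35, 6), (32, 25, 6, 10, 10), (32, 25, 6, 10, 16), (32, 25, 6, 10, 26), (32, 25, 6, 10, 33), (32, 25, 6, 10, 38), (32, 25, 6, 10, 39), (32, 6, 8, 19, 10), (32, 6, 8, 19, 16), (32, 6, 8, 19, 26), (32, 6, 8, 19, 33), (32, 6, 8, 19, 38), (32, 6, 8, 19, 39)}.
Joining (R ⋈ U) and T on C yields {(2, 25, 17, 30, 10, 15), (2, 25, 17, 30, 10, 16), (2, 25, 17, 30, 10, 40), (2, 5, 19, 26, 10, 15), (2, 5, 19, 26, 10, 16), (2, 5, 19, 26, 10, 40), (2, 9, 2, 35, 10, 15), (2, 9, 2, 35, 10, 16), (2, 9, 2, 35, 10, 40), (32, 25, 6, 10, 10, 15), (32, 25, 6, 10, 10, 16), (32, 25, 6, 10, 10, 40), (32, 25, 6, 10, 33, 13), (32, 25, 6, 10, 38, 1), (32, 25, 6, 10, 39, 21), (32, 6, 8, 19, 10, 15), (32, 6, 8, 19, 10, 16), (32, 6, 8, 19, 10, 40), (32, 6, 8, 19, 33, 13), (32, 6, 8, 19, 38, 1), (32, 6, 8, 19, 39, 21)}.
Apply σ_{G ≤ 22}; surviving tuples: {(2, 25, 17, 30, 10, 15), (2, 25, 17, 30, 10, 16), (2, 5, 19, 26, 10, 15), (2, 5, 19, 26, 10, 16), (2, 9, 2, 35, 10, 15), (2, 9, 2, 35, 10, 16), (32, 25, 6, 10, 10, 15), (32, 25, 6, 10, 10, 16), (32, 25, 6, 10, 33, 13), (32, 25, 6, 10, 38, 1), (32, 25, 6, 10, 39, 21), (32, 6, 8, 19, 10, 15), (32, 6, 8, 19, 10, 16), (32, 6, 8, 19, 33, 13), (32, 6, 8, 19, 38, 1), (32, 6, 8, 19, 39, 21)}
π_{E, C, G} gives {(2, 10, 15), (2, 10, 16), (32, 10, 15), (32, 10, 16), (32, 33, 13), (32, 38, 1), (32, 39, 21)} (9 duplicate(s) eliminated).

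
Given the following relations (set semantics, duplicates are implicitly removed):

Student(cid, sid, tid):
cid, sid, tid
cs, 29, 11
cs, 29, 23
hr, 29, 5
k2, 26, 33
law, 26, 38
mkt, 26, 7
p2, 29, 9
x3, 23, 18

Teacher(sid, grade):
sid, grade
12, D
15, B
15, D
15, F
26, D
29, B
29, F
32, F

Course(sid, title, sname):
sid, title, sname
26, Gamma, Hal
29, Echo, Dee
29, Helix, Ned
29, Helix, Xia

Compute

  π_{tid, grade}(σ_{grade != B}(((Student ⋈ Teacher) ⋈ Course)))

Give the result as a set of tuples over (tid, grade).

Student ⋈ Teacher (natural join on sid): {(cs, 29, 11, B), (cs, 29, 11, F), (cs, 29, 23, B), (cs, 29, 23, F), (hr, 29, 5, B), (hr, 29, 5, F), (k2, 26, 33, D), (law, 26, 38, D), (mkt, 26, 7, D), (p2, 29, 9, B), (p2, 29, 9, F)}
(Student ⋈ Teacher) ⋈ Course (natural join on sid): {(cs, 29, 11, B, Echo, Dee), (cs, 29, 11, B, Helix, Ned), (cs, 29, 11, B, Helix, Xia), (cs, 29, 11, F, Echo, Dee), (cs, 29, 11, F, Helix, Ned), (cs, 29, 11, F, Helix, Xia), (cs, 29, 23, B, Echo, Dee), (cs, 29, 23, B, Helix, Ned), (cs, 29, 23, B, Helix, Xia), (cs, 29, 23, F, Echo, Dee), (cs, 29, 23, F, Helix, Ned), (cs, 29, 23, F, Helix, Xia), (hr, 29, 5, B, Echo, Dee), (hr, 29, 5, B, Helix, Ned), (hr, 29, 5, B, Helix, Xia), (hr, 29, 5, F, Echo, Dee), (hr, 29, 5, F, Helix, Ned), (hr, 29, 5, F, Helix, Xia), (k2, 26, 33, D, Gamma, Hal), (law, 26, 38, D, Gamma, Hal), (mkt, 26, 7, D, Gamma, Hal), (p2, 29, 9, B, Echo, Dee), (p2, 29, 9, B, Helix, Ned), (p2, 29, 9, B, Helix, Xia), (p2, 29, 9, F, Echo, Dee), (p2, 29, 9, F, Helix, Ned), (p2, 29, 9, F, Helix, Xia)}
Selection grade != B: {(cs, 29, 11, F, Echo, Dee), (cs, 29, 11, F, Helix, Ned), (cs, 29, 11, F, Helix, Xia), (cs, 29, 23, F, Echo, Dee), (cs, 29, 23, F, Helix, Ned), (cs, 29, 23, F, Helix, Xia), (hr, 29, 5, F, Echo, Dee), (hr, 29, 5, F, Helix, Ned), (hr, 29, 5, F, Helix, Xia), (k2, 26, 33, D, Gamma, Hal), (law, 26, 38, D, Gamma, Hal), (mkt, 26, 7, D, Gamma, Hal), (p2, 29, 9, F, Echo, Dee), (p2, 29, 9, F, Helix, Ned), (p2, 29, 9, F, Helix, Xia)}
π[tid, grade]: project onto (tid, grade) (8 duplicate(s) eliminated) → {(11, F), (23, F), (33, D), (38, D), (5, F), (7, D), (9, F)}

{(11, F), (23, F), (33, D), (38, D), (5, F), (7, D), (9, F)}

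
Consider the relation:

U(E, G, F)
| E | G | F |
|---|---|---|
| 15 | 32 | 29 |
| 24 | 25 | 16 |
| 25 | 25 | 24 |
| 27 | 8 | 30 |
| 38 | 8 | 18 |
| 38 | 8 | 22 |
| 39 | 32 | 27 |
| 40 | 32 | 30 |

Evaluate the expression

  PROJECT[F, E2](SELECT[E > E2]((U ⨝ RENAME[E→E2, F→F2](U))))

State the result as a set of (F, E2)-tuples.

ρ[E→E2, F→F2]: schema becomes (E2, G, F2); tuples unchanged.
Natural join on G: {(15, 32, 29, 15, 29), (15, 32, 29, 39, 27), (15, 32, 29, 40, 30), (24, 25, 16, 24, 16), (24, 25, 16, 25, 24), (25, 25, 24, 24, 16), (25, 25, 24, 25, 24), (27, 8, 30, 27, 30), (27, 8, 30, 38, 18), (27, 8, 30, 38, 22), (38, 8, 18, 27, 30), (38, 8, 18, 38, 18), (38, 8, 18, 38, 22), (38, 8, 22, 27, 30), (38, 8, 22, 38, 18), (38, 8, 22, 38, 22), (39, 32, 27, 15, 29), (39, 32, 27, 39, 27), (39, 32, 27, 40, 30), (40, 32, 30, 15, 29), (40, 32, 30, 39, 27), (40, 32, 30, 40, 30)}
Filtering on E > E2 leaves {(25, 25, 24, 24, 16), (38, 8, 18, 27, 30), (38, 8, 22, 27, 30), (39, 32, 27, 15, 29), (40, 32, 30, 15, 29), (40, 32, 30, 39, 27)}.
π_{F, E2} gives {(18, 27), (22, 27), (24, 24), (27, 15), (30, 15), (30, 39)}.

{(18, 27), (22, 27), (24, 24), (27, 15), (30, 15), (30, 39)}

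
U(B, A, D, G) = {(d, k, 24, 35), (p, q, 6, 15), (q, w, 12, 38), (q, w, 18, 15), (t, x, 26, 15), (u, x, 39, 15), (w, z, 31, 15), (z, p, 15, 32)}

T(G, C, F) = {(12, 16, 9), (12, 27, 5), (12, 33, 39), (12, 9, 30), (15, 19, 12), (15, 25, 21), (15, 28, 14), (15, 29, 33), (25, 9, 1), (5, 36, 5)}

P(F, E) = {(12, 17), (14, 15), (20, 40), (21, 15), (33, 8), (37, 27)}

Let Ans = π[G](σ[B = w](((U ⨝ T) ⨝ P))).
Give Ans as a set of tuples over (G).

Joining U and T on G yields {(p, q, 6, 15, 19, 12), (p, q, 6, 15, 25, 21), (p, q, 6, 15, 28, 14), (p, q, 6, 15, 29, 33), (q, w, 18, 15, 19, 12), (q, w, 18, 15, 25, 21), (q, w, 18, 15, 28, 14), (q, w, 18, 15, 29, 33), (t, x, 26, 15, 19, 12), (t, x, 26, 15, 25, 21), (t, x, 26, 15, 28, 14), (t, x, 26, 15, 29, 33), (u, x, 39, 15, 19, 12), (u, x, 39, 15, 25, 21), (u, x, 39, 15, 28, 14), (u, x, 39, 15, 29, 33), (w, z, 31, 15, 19, 12), (w, z, 31, 15, 25, 21), (w, z, 31, 15, 28, 14), (w, z, 31, 15, 29, 33)}.
Joining (U ⨝ T) and P on F yields {(p, q, 6, 15, 19, 12, 17), (p, q, 6, 15, 25, 21, 15), (p, q, 6, 15, 28, 14, 15), (p, q, 6, 15, 29, 33, 8), (q, w, 18, 15, 19, 12, 17), (q, w, 18, 15, 25, 21, 15), (q, w, 18, 15, 28, 14, 15), (q, w, 18, 15, 29, 33, 8), (t, x, 26, 15, 19, 12, 17), (t, x, 26, 15, 25, 21, 15), (t, x, 26, 15, 28, 14, 15), (t, x, 26, 15, 29, 33, 8), (u, x, 39, 15, 19, 12, 17), (u, x, 39, 15, 25, 21, 15), (u, x, 39, 15, 28, 14, 15), (u, x, 39, 15, 29, 33, 8), (w, z, 31, 15, 19, 12, 17), (w, z, 31, 15, 25, 21, 15), (w, z, 31, 15, 28, 14, 15), (w, z, 31, 15, 29, 33, 8)}.
σ[B = w]: keep tuples satisfying B = w → {(w, z, 31, 15, 19, 12, 17), (w, z, 31, 15, 25, 21, 15), (w, z, 31, 15, 28, 14, 15), (w, z, 31, 15, 29, 33, 8)}
π_{G} gives {15} (3 duplicate(s) eliminated).

{15}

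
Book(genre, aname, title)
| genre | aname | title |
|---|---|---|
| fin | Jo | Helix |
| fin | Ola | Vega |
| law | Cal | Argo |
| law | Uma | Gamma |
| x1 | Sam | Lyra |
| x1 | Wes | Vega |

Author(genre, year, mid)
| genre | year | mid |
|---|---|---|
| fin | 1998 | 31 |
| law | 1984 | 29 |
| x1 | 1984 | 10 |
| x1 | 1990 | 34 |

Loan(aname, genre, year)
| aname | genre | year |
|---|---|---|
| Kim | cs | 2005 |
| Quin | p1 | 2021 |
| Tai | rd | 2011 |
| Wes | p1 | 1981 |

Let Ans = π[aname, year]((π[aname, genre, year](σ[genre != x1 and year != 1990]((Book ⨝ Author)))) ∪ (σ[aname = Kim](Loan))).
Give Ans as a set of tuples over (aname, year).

{(Cal, 1984), (Jo, 1998), (Kim, 2005), (Ola, 1998), (Uma, 1984)}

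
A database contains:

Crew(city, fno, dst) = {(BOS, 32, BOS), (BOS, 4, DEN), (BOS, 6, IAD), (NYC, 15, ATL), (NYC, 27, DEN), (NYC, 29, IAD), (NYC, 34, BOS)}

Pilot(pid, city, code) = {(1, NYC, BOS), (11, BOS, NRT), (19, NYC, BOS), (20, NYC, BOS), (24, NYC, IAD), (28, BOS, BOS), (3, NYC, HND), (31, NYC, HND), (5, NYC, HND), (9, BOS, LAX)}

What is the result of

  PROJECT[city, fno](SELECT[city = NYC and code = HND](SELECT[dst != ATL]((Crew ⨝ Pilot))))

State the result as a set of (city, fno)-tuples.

{(NYC, 27), (NYC, 29), (NYC, 34)}

Natural join on city: {(BOS, 32, BOS, 11, NRT), (BOS, 32, BOS, 28, BOS), (BOS, 32, BOS, 9, LAX), (BOS, 4, DEN, 11, NRT), (BOS, 4, DEN, 28, BOS), (BOS, 4, DEN, 9, LAX), (BOS, 6, IAD, 11, NRT), (BOS, 6, IAD, 28, BOS), (BOS, 6, IAD, 9, LAX), (NYC, 15, ATL, 1, BOS), (NYC, 15, ATL, 19, BOS), (NYC, 15, ATL, 20, BOS), (NYC, 15, ATL, 24, IAD), (NYC, 15, ATL, 3, HND), (NYC, 15, ATL, 31, HND), (NYC, 15, ATL, 5, HND), (NYC, 27, DEN, 1, BOS), (NYC, 27, DEN, 19, BOS), (NYC, 27, DEN, 20, BOS), (NYC, 27, DEN, 24, IAD), (NYC, 27, DEN, 3, HND), (NYC, 27, DEN, 31, HND), (NYC, 27, DEN, 5, HND), (NYC, 29, IAD, 1, BOS), (NYC, 29, IAD, 19, BOS), (NYC, 29, IAD, 20, BOS), (NYC, 29, IAD, 24, IAD), (NYC, 29, IAD, 3, HND), (NYC, 29, IAD, 31, HND), (NYC, 29, IAD, 5, HND), (NYC, 34, BOS, 1, BOS), (NYC, 34, BOS, 19, BOS), (NYC, 34, BOS, 20, BOS), (NYC, 34, BOS, 24, IAD), (NYC, 34, BOS, 3, HND), (NYC, 34, BOS, 31, HND), (NYC, 34, BOS, 5, HND)}
σ[dst != ATL]: keep tuples satisfying dst != ATL → {(BOS, 32, BOS, 11, NRT), (BOS, 32, BOS, 28, BOS), (BOS, 32, BOS, 9, LAX), (BOS, 4, DEN, 11, NRT), (BOS, 4, DEN, 28, BOS), (BOS, 4, DEN, 9, LAX), (BOS, 6, IAD, 11, NRT), (BOS, 6, IAD, 28, BOS), (BOS, 6, IAD, 9, LAX), (NYC, 27, DEN, 1, BOS), (NYC, 27, DEN, 19, BOS), (NYC, 27, DEN, 20, BOS), (NYC, 27, DEN, 24, IAD), (NYC, 27, DEN, 3, HND), (NYC, 27, DEN, 31, HND), (NYC, 27, DEN, 5, HND), (NYC, 29, IAD, 1, BOS), (NYC, 29, IAD, 19, BOS), (NYC, 29, IAD, 20, BOS), (NYC, 29, IAD, 24, IAD), (NYC, 29, IAD, 3, HND), (NYC, 29, IAD, 31, HND), (NYC, 29, IAD, 5, HND), (NYC, 34, BOS, 1, BOS), (NYC, 34, BOS, 19, BOS), (NYC, 34, BOS, 20, BOS), (NYC, 34, BOS, 24, IAD), (NYC, 34, BOS, 3, HND), (NYC, 34, BOS, 31, HND), (NYC, 34, BOS, 5, HND)}
σ[city = NYC and code = HND]: keep tuples satisfying city = NYC and code = HND → {(NYC, 27, DEN, 3, HND), (NYC, 27, DEN, 31, HND), (NYC, 27, DEN, 5, HND), (NYC, 29, IAD, 3, HND), (NYC, 29, IAD, 31, HND), (NYC, 29, IAD, 5, HND), (NYC, 34, BOS, 3, HND), (NYC, 34, BOS, 31, HND), (NYC, 34, BOS, 5, HND)}
π_{city, fno} gives {(NYC, 27), (NYC, 29), (NYC, 34)} (6 duplicate(s) eliminated).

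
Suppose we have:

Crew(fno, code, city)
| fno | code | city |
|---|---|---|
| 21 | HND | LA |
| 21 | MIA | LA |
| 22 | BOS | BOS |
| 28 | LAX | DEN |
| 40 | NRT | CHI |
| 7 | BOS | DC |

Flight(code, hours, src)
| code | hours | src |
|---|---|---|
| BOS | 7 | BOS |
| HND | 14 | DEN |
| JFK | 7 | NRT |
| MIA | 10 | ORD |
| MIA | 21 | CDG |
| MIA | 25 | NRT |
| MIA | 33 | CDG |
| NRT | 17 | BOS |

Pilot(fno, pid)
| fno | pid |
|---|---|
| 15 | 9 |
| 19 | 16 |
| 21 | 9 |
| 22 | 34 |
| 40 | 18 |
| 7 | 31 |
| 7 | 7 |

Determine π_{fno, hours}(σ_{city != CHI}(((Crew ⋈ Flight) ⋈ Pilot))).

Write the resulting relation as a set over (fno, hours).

Joining Crew and Flight on code yields {(21, HND, LA, 14, DEN), (21, MIA, LA, 10, ORD), (21, MIA, LA, 21, CDG), (21, MIA, LA, 25, NRT), (21, MIA, LA, 33, CDG), (22, BOS, BOS, 7, BOS), (40, NRT, CHI, 17, BOS), (7, BOS, DC, 7, BOS)}.
Joining (Crew ⋈ Flight) and Pilot on fno yields {(21, HND, LA, 14, DEN, 9), (21, MIA, LA, 10, ORD, 9), (21, MIA, LA, 21, CDG, 9), (21, MIA, LA, 25, NRT, 9), (21, MIA, LA, 33, CDG, 9), (22, BOS, BOS, 7, BOS, 34), (40, NRT, CHI, 17, BOS, 18), (7, BOS, DC, 7, BOS, 31), (7, BOS, DC, 7, BOS, 7)}.
Apply σ_{city != CHI}; surviving tuples: {(21, HND, LA, 14, DEN, 9), (21, MIA, LA, 10, ORD, 9), (21, MIA, LA, 21, CDG, 9), (21, MIA, LA, 25, NRT, 9), (21, MIA, LA, 33, CDG, 9), (22, BOS, BOS, 7, BOS, 34), (7, BOS, DC, 7, BOS, 31), (7, BOS, DC, 7, BOS, 7)}
Projecting to fno, hours (1 duplicate(s) eliminated): {(21, 10), (21, 14), (21, 21), (21, 25), (21, 33), (22, 7), (7, 7)}

{(21, 10), (21, 14), (21, 21), (21, 25), (21, 33), (22, 7), (7, 7)}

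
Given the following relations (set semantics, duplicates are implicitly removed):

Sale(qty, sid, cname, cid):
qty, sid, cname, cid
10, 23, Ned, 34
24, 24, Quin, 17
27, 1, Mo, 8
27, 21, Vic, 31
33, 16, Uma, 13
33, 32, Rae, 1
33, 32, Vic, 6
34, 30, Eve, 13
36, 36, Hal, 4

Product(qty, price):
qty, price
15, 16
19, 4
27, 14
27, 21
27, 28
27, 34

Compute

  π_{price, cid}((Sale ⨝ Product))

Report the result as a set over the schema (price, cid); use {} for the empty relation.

Sale ⋈ Product (natural join on qty): {(27, 1, Mo, 8, 14), (27, 1, Mo, 8, 21), (27, 1, Mo, 8, 28), (27, 1, Mo, 8, 34), (27, 21, Vic, 31, 14), (27, 21, Vic, 31, 21), (27, 21, Vic, 31, 28), (27, 21, Vic, 31, 34)}
Projecting to price, cid: {(14, 31), (14, 8), (21, 31), (21, 8), (28, 31), (28, 8), (34, 31), (34, 8)}

{(14, 31), (14, 8), (21, 31), (21, 8), (28, 31), (28, 8), (34, 31), (34, 8)}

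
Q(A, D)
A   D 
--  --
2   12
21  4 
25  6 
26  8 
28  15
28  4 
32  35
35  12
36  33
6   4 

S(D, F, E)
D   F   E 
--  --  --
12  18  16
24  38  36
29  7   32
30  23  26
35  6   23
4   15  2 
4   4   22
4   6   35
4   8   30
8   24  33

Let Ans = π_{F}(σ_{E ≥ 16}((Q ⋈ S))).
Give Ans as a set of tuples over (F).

{18, 24, 4, 6, 8}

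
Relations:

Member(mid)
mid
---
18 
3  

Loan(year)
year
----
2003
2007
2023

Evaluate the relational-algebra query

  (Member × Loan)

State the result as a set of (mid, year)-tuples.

{(18, 2003), (18, 2007), (18, 2023), (3, 2003), (3, 2007), (3, 2023)}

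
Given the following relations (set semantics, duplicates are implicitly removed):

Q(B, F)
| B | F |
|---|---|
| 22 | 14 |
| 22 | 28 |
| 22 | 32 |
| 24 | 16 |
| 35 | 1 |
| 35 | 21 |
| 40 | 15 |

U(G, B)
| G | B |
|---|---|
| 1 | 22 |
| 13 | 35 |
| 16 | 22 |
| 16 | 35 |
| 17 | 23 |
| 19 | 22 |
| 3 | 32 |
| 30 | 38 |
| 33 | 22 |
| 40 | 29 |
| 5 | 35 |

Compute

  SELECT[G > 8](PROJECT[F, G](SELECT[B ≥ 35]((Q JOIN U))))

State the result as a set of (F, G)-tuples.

Joining Q and U on B yields {(22, 14, 1), (22, 14, 16), (22, 14, 19), (22, 14, 33), (22, 28, 1), (22, 28, 16), (22, 28, 19), (22, 28, 33), (22, 32, 1), (22, 32, 16), (22, 32, 19), (22, 32, 33), (35, 1, 13), (35, 1, 16), (35, 1, 5), (35, 21, 13), (35, 21, 16), (35, 21, 5)}.
Filtering on B ≥ 35 leaves {(35, 1, 13), (35, 1, 16), (35, 1, 5), (35, 21, 13), (35, 21, 16), (35, 21, 5)}.
π_{F, G} gives {(1, 13), (1, 16), (1, 5), (21, 13), (21, 16), (21, 5)}.
Filtering on G > 8 leaves {(1, 13), (1, 16), (21, 13), (21, 16)}.

{(1, 13), (1, 16), (21, 13), (21, 16)}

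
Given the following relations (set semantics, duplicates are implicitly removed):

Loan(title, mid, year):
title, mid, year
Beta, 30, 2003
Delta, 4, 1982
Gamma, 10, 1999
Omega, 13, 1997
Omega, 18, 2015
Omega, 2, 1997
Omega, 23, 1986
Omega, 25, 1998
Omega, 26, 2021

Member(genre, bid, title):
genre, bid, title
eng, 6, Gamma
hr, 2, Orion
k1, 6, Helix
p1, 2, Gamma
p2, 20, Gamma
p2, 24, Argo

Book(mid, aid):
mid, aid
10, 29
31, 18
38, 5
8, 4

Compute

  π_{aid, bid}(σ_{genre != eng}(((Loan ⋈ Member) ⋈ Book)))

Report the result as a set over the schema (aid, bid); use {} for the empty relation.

{(29, 2), (29, 20)}

Joining Loan and Member on title yields {(Gamma, 10, 1999, eng, 6), (Gamma, 10, 1999, p1, 2), (Gamma, 10, 1999, p2, 20)}.
Joining (Loan ⋈ Member) and Book on mid yields {(Gamma, 10, 1999, eng, 6, 29), (Gamma, 10, 1999, p1, 2, 29), (Gamma, 10, 1999, p2, 20, 29)}.
Apply σ_{genre != eng}; surviving tuples: {(Gamma, 10, 1999, p1, 2, 29), (Gamma, 10, 1999, p2, 20, 29)}
π_{aid, bid} gives {(29, 2), (29, 20)}.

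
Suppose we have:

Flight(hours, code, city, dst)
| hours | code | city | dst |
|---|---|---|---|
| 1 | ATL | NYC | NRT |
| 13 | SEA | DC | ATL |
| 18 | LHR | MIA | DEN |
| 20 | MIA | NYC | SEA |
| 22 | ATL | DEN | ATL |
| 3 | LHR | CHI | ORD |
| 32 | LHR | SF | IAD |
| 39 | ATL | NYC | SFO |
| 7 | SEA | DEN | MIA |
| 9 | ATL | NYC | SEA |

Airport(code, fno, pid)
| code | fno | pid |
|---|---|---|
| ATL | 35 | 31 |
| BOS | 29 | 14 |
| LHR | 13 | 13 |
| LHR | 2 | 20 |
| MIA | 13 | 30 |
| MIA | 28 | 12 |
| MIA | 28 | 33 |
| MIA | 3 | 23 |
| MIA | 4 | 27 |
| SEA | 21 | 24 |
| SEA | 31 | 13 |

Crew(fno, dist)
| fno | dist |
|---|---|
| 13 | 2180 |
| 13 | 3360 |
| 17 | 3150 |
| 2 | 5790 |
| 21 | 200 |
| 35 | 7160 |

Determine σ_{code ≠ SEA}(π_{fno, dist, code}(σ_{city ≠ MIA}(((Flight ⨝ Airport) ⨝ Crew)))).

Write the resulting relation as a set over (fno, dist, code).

Joining Flight and Airport on code yields {(1, ATL, NYC, NRT, 35, 31), (13, SEA, DC, ATL, 21, 24), (13, SEA, DC, ATL, 31, 13), (18, LHR, MIA, DEN, 13, 13), (18, LHR, MIA, DEN, 2, 20), (20, MIA, NYC, SEA, 13, 30), (20, MIA, NYC, SEA, 28, 12), (20, MIA, NYC, SEA, 28, 33), (20, MIA, NYC, SEA, 3, 23), (20, MIA, NYC, SEA, 4, 27), (22, ATL, DEN, ATL, 35, 31), (3, LHR, CHI, ORD, 13, 13), (3, LHR, CHI, ORD, 2, 20), (32, LHR, SF, IAD, 13, 13), (32, LHR, SF, IAD, 2, 20), (39, ATL, NYC, SFO, 35, 31), (7, SEA, DEN, MIA, 21, 24), (7, SEA, DEN, MIA, 31, 13), (9, ATL, NYC, SEA, 35, 31)}.
Joining (Flight ⨝ Airport) and Crew on fno yields {(1, ATL, NYC, NRT, 35, 31, 7160), (13, SEA, DC, ATL, 21, 24, 200), (18, LHR, MIA, DEN, 13, 13, 2180), (18, LHR, MIA, DEN, 13, 13, 3360), (18, LHR, MIA, DEN, 2, 20, 5790), (20, MIA, NYC, SEA, 13, 30, 2180), (20, MIA, NYC, SEA, 13, 30, 3360), (22, ATL, DEN, ATL, 35, 31, 7160), (3, LHR, CHI, ORD, 13, 13, 2180), (3, LHR, CHI, ORD, 13, 13, 3360), (3, LHR, CHI, ORD, 2, 20, 5790), (32, LHR, SF, IAD, 13, 13, 2180), (32, LHR, SF, IAD, 13, 13, 3360), (32, LHR, SF, IAD, 2, 20, 5790), (39, ATL, NYC, SFO, 35, 31, 7160), (7, SEA, DEN, MIA, 21, 24, 200), (9, ATL, NYC, SEA, 35, 31, 7160)}.
Selection city ≠ MIA: {(1, ATL, NYC, NRT, 35, 31, 7160), (13, SEA, DC, ATL, 21, 24, 200), (20, MIA, NYC, SEA, 13, 30, 2180), (20, MIA, NYC, SEA, 13, 30, 3360), (22, ATL, DEN, ATL, 35, 31, 7160), (3, LHR, CHI, ORD, 13, 13, 2180), (3, LHR, CHI, ORD, 13, 13, 3360), (3, LHR, CHI, ORD, 2, 20, 5790), (32, LHR, SF, IAD, 13, 13, 2180), (32, LHR, SF, IAD, 13, 13, 3360), (32, LHR, SF, IAD, 2, 20, 5790), (39, ATL, NYC, SFO, 35, 31, 7160), (7, SEA, DEN, MIA, 21, 24, 200), (9, ATL, NYC, SEA, 35, 31, 7160)}
π[fno, dist, code]: project onto (fno, dist, code) (7 duplicate(s) eliminated) → {(13, 2180, LHR), (13, 2180, MIA), (13, 3360, LHR), (13, 3360, MIA), (2, 5790, LHR), (21, 200, SEA), (35, 7160, ATL)}
Selection code ≠ SEA: {(13, 2180, LHR), (13, 2180, MIA), (13, 3360, LHR), (13, 3360, MIA), (2, 5790, LHR), (35, 7160, ATL)}

{(13, 2180, LHR), (13, 2180, MIA), (13, 3360, LHR), (13, 3360, MIA), (2, 5790, LHR), (35, 7160, ATL)}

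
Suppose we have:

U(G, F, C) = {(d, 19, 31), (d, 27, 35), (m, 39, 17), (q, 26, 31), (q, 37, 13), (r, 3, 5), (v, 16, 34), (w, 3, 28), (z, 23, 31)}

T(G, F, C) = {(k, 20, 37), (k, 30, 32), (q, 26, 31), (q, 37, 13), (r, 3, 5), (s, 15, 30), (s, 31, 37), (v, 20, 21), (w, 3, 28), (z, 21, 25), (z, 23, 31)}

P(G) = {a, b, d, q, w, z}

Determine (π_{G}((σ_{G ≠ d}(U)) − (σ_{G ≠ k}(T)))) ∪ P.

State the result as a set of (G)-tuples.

Filtering on G ≠ d leaves {(m, 39, 17), (q, 26, 31), (q, 37, 13), (r, 3, 5), (v, 16, 34), (w, 3, 28), (z, 23, 31)}.
Filtering on G ≠ k leaves {(q, 26, 31), (q, 37, 13), (r, 3, 5), (s, 15, 30), (s, 31, 37), (v, 20, 21), (w, 3, 28), (z, 21, 25), (z, 23, 31)}.
Difference: {(m, 39, 17), (q, 26, 31), (q, 37, 13), (r, 3, 5), (v, 16, 34), (w, 3, 28), (z, 23, 31)} with {(q, 26, 31), (q, 37, 13), (r, 3, 5), (s, 15, 30), (s, 31, 37), (v, 20, 21), (w, 3, 28), (z, 21, 25), (z, 23, 31)} → {(m, 39, 17), (v, 16, 34)}
Keep only column(s) G: {m, v}
Union: {m, v} with {a, b, d, q, w, z} → {a, b, d, m, q, v, w, z}

{a, b, d, m, q, v, w, z}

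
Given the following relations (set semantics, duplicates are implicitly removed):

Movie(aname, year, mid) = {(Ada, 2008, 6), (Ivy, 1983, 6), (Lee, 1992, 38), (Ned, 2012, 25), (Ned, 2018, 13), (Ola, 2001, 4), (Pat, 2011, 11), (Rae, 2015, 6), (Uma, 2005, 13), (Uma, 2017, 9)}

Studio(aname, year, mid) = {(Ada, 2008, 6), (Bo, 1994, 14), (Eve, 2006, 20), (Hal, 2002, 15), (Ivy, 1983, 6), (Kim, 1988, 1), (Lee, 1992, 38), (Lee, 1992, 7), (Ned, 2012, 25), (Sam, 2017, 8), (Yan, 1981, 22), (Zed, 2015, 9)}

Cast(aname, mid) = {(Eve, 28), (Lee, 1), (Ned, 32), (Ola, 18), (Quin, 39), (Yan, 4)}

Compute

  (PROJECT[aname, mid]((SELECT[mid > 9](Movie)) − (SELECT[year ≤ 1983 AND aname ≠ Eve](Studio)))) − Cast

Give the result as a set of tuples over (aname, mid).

{(Lee, 38), (Ned, 13), (Ned, 25), (Pat, 11), (Uma, 13)}

σ[mid > 9]: keep tuples satisfying mid > 9 → {(Lee, 1992, 38), (Ned, 2012, 25), (Ned, 2018, 13), (Pat, 2011, 11), (Uma, 2005, 13)}
σ[year ≤ 1983 AND aname ≠ Eve]: keep tuples satisfying year ≤ 1983 AND aname ≠ Eve → {(Ivy, 1983, 6), (Yan, 1981, 22)}
Set difference of the two operands is {(Lee, 1992, 38), (Ned, 2012, 25), (Ned, 2018, 13), (Pat, 2011, 11), (Uma, 2005, 13)}.
π_{aname, mid} gives {(Lee, 38), (Ned, 13), (Ned, 25), (Pat, 11), (Uma, 13)}.
Set difference of the two operands is {(Lee, 38), (Ned, 13), (Ned, 25), (Pat, 11), (Uma, 13)}.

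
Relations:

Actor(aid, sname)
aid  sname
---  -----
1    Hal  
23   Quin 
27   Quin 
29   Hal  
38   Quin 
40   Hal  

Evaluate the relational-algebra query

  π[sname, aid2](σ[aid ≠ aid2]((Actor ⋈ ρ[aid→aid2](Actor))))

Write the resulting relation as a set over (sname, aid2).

{(Hal, 1), (Hal, 29), (Hal, 40), (Quin, 23), (Quin, 27), (Quin, 38)}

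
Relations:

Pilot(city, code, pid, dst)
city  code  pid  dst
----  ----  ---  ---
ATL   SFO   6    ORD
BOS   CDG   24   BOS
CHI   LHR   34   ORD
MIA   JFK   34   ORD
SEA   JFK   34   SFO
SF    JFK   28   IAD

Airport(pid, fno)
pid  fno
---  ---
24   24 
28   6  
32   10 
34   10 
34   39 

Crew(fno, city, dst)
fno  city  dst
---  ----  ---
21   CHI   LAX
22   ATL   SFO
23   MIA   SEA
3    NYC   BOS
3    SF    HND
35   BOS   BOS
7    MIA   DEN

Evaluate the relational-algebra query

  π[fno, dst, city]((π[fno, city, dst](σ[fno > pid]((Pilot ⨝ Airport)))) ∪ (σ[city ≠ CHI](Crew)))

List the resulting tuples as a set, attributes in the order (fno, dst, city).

{(22, SFO, ATL), (23, SEA, MIA), (3, BOS, NYC), (3, HND, SF), (35, BOS, BOS), (39, ORD, CHI), (39, ORD, MIA), (39, SFO, SEA), (7, DEN, MIA)}

Natural join on pid: {(BOS, CDG, 24, BOS, 24), (CHI, LHR, 34, ORD, 10), (CHI, LHR, 34, ORD, 39), (MIA, JFK, 34, ORD, 10), (MIA, JFK, 34, ORD, 39), (SEA, JFK, 34, SFO, 10), (SEA, JFK, 34, SFO, 39), (SF, JFK, 28, IAD, 6)}
Filtering on fno > pid leaves {(CHI, LHR, 34, ORD, 39), (MIA, JFK, 34, ORD, 39), (SEA, JFK, 34, SFO, 39)}.
Keep only column(s) fno, city, dst: {(39, CHI, ORD), (39, MIA, ORD), (39, SEA, SFO)}
Filtering on city ≠ CHI leaves {(22, ATL, SFO), (23, MIA, SEA), (3, NYC, BOS), (3, SF, HND), (35, BOS, BOS), (7, MIA, DEN)}.
Union: {(39, CHI, ORD), (39, MIA, ORD), (39, SEA, SFO)} with {(22, ATL, SFO), (23, MIA, SEA), (3, NYC, BOS), (3, SF, HND), (35, BOS, BOS), (7, MIA, DEN)} → {(22, ATL, SFO), (23, MIA, SEA), (3, NYC, BOS), (3, SF, HND), (35, BOS, BOS), (39, CHI, ORD), (39, MIA, ORD), (39, SEA, SFO), (7, MIA, DEN)}
Keep only column(s) fno, dst, city: {(22, SFO, ATL), (23, SEA, MIA), (3, BOS, NYC), (3, HND, SF), (35, BOS, BOS), (39, ORD, CHI), (39, ORD, MIA), (39, SFO, SEA), (7, DEN, MIA)}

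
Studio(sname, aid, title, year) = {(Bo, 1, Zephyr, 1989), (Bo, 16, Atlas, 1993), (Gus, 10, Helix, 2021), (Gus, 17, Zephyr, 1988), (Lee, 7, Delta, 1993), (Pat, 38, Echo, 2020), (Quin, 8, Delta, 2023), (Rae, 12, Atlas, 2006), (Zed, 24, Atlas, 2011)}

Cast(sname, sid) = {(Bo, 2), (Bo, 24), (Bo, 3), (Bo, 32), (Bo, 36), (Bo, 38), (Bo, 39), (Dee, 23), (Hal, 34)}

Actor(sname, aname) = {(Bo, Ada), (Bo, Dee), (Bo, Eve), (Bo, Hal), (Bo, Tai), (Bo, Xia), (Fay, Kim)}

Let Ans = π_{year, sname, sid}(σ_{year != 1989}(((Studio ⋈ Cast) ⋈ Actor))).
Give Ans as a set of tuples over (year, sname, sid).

{(1993, Bo, 2), (1993, Bo, 24), (1993, Bo, 3), (1993, Bo, 32), (1993, Bo, 36), (1993, Bo, 38), (1993, Bo, 39)}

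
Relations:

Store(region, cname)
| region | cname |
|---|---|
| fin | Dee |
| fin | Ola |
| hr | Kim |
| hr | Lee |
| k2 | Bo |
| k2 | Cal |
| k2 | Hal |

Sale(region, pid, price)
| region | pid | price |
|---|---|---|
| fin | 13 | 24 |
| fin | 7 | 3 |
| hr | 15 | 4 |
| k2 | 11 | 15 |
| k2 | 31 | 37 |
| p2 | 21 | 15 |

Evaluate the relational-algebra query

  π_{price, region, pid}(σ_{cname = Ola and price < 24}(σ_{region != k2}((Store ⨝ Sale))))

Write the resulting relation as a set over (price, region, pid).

{(3, fin, 7)}

Store ⋈ Sale (natural join on region): {(fin, Dee, 13, 24), (fin, Dee, 7, 3), (fin, Ola, 13, 24), (fin, Ola, 7, 3), (hr, Kim, 15, 4), (hr, Lee, 15, 4), (k2, Bo, 11, 15), (k2, Bo, 31, 37), (k2, Cal, 11, 15), (k2, Cal, 31, 37), (k2, Hal, 11, 15), (k2, Hal, 31, 37)}
Selection region != k2: {(fin, Dee, 13, 24), (fin, Dee, 7, 3), (fin, Ola, 13, 24), (fin, Ola, 7, 3), (hr, Kim, 15, 4), (hr, Lee, 15, 4)}
Selection cname = Ola and price < 24: {(fin, Ola, 7, 3)}
π[price, region, pid]: project onto (price, region, pid) → {(3, fin, 7)}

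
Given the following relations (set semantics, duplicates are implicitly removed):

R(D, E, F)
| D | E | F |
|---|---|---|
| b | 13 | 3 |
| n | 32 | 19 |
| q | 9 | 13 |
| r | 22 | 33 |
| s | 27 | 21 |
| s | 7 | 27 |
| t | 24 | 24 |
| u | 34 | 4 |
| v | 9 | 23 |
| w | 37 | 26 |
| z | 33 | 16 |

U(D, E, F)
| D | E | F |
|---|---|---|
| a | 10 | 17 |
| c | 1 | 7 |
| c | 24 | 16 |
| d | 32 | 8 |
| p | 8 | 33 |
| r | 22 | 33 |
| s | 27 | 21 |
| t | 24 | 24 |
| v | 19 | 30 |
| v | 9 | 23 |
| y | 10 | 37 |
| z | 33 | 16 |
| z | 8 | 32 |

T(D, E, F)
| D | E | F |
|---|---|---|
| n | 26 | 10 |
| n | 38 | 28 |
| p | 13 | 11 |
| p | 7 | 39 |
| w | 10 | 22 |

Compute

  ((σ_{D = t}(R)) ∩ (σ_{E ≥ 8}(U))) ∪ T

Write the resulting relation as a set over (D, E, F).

{(n, 26, 10), (n, 38, 28), (p, 13, 11), (p, 7, 39), (t, 24, 24), (w, 10, 22)}

Apply σ_{D = t}; surviving tuples: {(t, 24, 24)}
Apply σ_{E ≥ 8}; surviving tuples: {(a, 10, 17), (c, 24, 16), (d, 32, 8), (p, 8, 33), (r, 22, 33), (s, 27, 21), (t, 24, 24), (v, 19, 30), (v, 9, 23), (y, 10, 37), (z, 33, 16), (z, 8, 32)}
Taking the intersection: {(t, 24, 24)}
Taking the union: {(n, 26, 10), (n, 38, 28), (p, 13, 11), (p, 7, 39), (t, 24, 24), (w, 10, 22)}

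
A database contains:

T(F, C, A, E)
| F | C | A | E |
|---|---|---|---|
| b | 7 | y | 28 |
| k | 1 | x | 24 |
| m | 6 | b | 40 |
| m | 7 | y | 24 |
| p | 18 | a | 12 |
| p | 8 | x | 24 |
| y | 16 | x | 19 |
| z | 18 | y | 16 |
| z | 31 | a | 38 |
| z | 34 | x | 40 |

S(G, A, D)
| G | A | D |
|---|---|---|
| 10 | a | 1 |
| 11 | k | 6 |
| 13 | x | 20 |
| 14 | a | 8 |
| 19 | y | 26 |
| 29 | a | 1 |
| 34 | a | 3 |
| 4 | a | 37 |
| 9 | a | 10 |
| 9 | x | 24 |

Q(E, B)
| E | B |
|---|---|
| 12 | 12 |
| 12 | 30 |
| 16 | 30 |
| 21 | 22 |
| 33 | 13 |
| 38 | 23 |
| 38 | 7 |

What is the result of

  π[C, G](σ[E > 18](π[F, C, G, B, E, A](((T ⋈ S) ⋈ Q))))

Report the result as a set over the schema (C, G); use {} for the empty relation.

Joining T and S on A yields {(b, 7, y, 28, 19, 26), (k, 1, x, 24, 13, 20), (k, 1, x, 24, 9, 24), (m, 7, y, 24, 19, 26), (p, 18, a, 12, 10, 1), (p, 18, a, 12, 14, 8), (p, 18, a, 12, 29, 1), (p, 18, a, 12, 34, 3), (p, 18, a, 12, 4, 37), (p, 18, a, 12, 9, 10), (p, 8, x, 24, 13, 20), (p, 8, x, 24, 9, 24), (y, 16, x, 19, 13, 20), (y, 16, x, 19, 9, 24), (z, 18, y, 16, 19, 26), (z, 31, a, 38, 10, 1), (z, 31, a, 38, 14, 8), (z, 31, a, 38, 29, 1), (z, 31, a, 38, 34, 3), (z, 31, a, 38, 4, 37), (z, 31, a, 38, 9, 10), (z, 34, x, 40, 13, 20), (z, 34, x, 40, 9, 24)}.
Joining (T ⋈ S) and Q on E yields {(p, 18, a, 12, 10, 1, 12), (p, 18, a, 12, 10, 1, 30), (p, 18, a, 12, 14, 8, 12), (p, 18, a, 12, 14, 8, 30), (p, 18, a, 12, 29, 1, 12), (p, 18, a, 12, 29, 1, 30), (p, 18, a, 12, 34, 3, 12), (p, 18, a, 12, 34, 3, 30), (p, 18, a, 12, 4, 37, 12), (p, 18, a, 12, 4, 37, 30), (p, 18, a, 12, 9, 10, 12), (p, 18, a, 12, 9, 10, 30), (z, 18, y, 16, 19, 26, 30), (z, 31, a, 38, 10, 1, 23), (z, 31, a, 38, 10, 1, 7), (z, 31, a, 38, 14, 8, 23), (z, 31, a, 38, 14, 8, 7), (z, 31, a, 38, 29, 1, 23), (z, 31, a, 38, 29, 1, 7), (z, 31, a, 38, 34, 3, 23), (z, 31, a, 38, 34, 3, 7), (z, 31, a, 38, 4, 37, 23), (z, 31, a, 38, 4, 37, 7), (z, 31, a, 38, 9, 10, 23), (z, 31, a, 38, 9, 10, 7)}.
Projecting to F, C, G, B, E, A: {(p, 18, 10, 12, 12, a), (p, 18, 10, 30, 12, a), (p, 18, 14, 12, 12, a), (p, 18, 14, 30, 12, a), (p, 18, 29, 12, 12, a), (p, 18, 29, 30, 12, a), (p, 18, 34, 12, 12, a), (p, 18, 34, 30, 12, a), (p, 18, 4, 12, 12, a), (p, 18, 4, 30, 12, a), (p, 18, 9, 12, 12, a), (p, 18, 9, 30, 12, a), (z, 18, 19, 30, 16, y), (z, 31, 10, 23, 38, a), (z, 31, 10, 7, 38, a), (z, 31, 14, 23, 38, a), (z, 31, 14, 7, 38, a), (z, 31, 29, 23, 38, a), (z, 31, 29, 7, 38, a), (z, 31, 34, 23, 38, a), (z, 31, 34, 7, 38, a), (z, 31, 4, 23, 38, a), (z, 31, 4, 7, 38, a), (z, 31, 9, 23, 38, a), (z, 31, 9, 7, 38, a)}
Filtering on E > 18 leaves {(z, 31, 10, 23, 38, a), (z, 31, 10, 7, 38, a), (z, 31, 14, 23, 38, a), (z, 31, 14, 7, 38, a), (z, 31, 29, 23, 38, a), (z, 31, 29, 7, 38, a), (z, 31, 34, 23, 38, a), (z, 31, 34, 7, 38, a), (z, 31, 4, 23, 38, a), (z, 31, 4, 7, 38, a), (z, 31, 9, 23, 38, a), (z, 31, 9, 7, 38, a)}.
Projecting to C, G (6 duplicate(s) eliminated): {(31, 10), (31, 14), (31, 29), (31, 34), (31, 4), (31, 9)}

{(31, 10), (31, 14), (31, 29), (31, 34), (31, 4), (31, 9)}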